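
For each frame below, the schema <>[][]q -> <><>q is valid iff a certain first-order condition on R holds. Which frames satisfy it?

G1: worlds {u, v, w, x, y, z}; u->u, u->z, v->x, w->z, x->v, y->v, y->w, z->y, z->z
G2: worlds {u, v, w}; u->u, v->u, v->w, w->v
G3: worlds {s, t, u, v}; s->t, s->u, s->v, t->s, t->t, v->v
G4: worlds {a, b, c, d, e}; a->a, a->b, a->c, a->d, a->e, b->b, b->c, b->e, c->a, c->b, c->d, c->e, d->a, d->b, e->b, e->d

Frame correspondent (Sahlqvist): forall x forall y (xRy -> exists w (y R^2 w & x R^2 w)) — i.e. a generalized confluence (Geach) condition.
G1: fails — vRx but no t with xR²t and vR²t.
G2: holds.
G3: fails — sRu but no w with uR²w and sR²w.
G4: holds.

G2, G4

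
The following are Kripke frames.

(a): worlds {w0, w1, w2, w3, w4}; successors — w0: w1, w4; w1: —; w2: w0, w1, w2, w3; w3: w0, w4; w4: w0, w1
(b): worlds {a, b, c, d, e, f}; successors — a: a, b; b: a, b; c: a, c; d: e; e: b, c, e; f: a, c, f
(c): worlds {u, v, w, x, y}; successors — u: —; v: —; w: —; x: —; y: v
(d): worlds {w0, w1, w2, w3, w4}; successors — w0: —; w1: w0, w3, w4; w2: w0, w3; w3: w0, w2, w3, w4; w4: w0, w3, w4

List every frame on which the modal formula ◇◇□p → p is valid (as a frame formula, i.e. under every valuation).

The schema corresponds to a generalized confluence (Geach) condition: ∀x ∀y (xR²y → ∃w (yRw ∧ x = w)).
(a): fails — w0R²w0 but no w with w0Rw and w0=w.
(b): fails — cR²a but no w with aRw and c=w.
(c): condition met.
(d): fails — w1R²w0 but no w with w0Rw and w1=w.
Valid on: (c).

(c)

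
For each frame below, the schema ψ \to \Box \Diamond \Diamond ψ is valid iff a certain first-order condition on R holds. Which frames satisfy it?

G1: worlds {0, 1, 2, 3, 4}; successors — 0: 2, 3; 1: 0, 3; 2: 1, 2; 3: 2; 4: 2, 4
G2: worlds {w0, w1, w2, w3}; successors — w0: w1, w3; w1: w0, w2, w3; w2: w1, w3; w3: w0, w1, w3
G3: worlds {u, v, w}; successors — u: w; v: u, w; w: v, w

This is the axiom for a generalized confluence (Geach) condition; its first-order frame correspondent is \forall x \forall z (xRz \to \exists w (x = w \wedge z R^2 w)).
G1: fails — 0R3 but no w with 0=w and 3R²w.
G2: fails — w2Rw1 but no w with w2=w and w1R²w.
G3: holds.

G3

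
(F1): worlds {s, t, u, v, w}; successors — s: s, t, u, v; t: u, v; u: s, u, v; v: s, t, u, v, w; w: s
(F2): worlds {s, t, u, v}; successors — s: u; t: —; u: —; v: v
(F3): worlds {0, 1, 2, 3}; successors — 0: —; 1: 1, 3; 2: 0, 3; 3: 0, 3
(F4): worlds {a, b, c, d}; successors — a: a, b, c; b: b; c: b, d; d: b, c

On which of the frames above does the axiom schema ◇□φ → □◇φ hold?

Frame correspondent (Sahlqvist): ∀x ∀y ∀z (Rxy ∧ Rxz → ∃w (Ryw ∧ Rzw)) — i.e. convergence.
(F1): fails — Rvt and Rvw but t and w have no common successor.
(F2): fails — Rsu and Rsu but u and u have no common successor.
(F3): fails — R23 and R20 but 3 and 0 have no common successor.
(F4): condition met.

(F4)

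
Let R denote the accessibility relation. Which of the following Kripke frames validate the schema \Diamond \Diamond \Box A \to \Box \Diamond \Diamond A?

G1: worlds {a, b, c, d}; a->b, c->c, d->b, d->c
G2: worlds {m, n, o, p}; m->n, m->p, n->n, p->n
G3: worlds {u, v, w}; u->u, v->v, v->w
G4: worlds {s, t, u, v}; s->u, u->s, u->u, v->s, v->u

This is the axiom for a generalized confluence (Geach) condition; its first-order frame correspondent is \forall x \forall y \forall z ((x R^2 y \wedge xRz) \to \exists w (yRw \wedge z R^2 w)).
G1: fails — dR²c, dRb but no w with cRw and bR²w.
G2: satisfies the condition.
G3: fails — vR²v, vRw but no t with vRt and wR²t.
G4: satisfies the condition.
Valid on: G2, G4.

G2, G4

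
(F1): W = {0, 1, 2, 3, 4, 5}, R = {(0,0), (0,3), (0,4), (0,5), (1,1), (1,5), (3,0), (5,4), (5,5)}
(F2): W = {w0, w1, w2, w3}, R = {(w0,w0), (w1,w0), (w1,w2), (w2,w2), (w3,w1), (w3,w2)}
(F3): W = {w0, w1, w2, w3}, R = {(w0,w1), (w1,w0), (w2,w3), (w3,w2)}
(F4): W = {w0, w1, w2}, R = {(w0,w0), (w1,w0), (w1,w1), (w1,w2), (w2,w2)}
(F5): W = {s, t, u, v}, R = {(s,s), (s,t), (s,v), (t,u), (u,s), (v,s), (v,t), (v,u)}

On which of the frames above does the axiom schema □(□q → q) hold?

(F4)

The schema corresponds to shift-reflexivity: ∀x ∀y (Rxy → Ryy).
(F1): fails — R04 but not R44.
(F2): fails — Rw3w1 but not Rw1w1.
(F3): fails — Rw0w1 but not Rw1w1.
(F4): condition met.
(F5): fails — Rvt but not Rtt.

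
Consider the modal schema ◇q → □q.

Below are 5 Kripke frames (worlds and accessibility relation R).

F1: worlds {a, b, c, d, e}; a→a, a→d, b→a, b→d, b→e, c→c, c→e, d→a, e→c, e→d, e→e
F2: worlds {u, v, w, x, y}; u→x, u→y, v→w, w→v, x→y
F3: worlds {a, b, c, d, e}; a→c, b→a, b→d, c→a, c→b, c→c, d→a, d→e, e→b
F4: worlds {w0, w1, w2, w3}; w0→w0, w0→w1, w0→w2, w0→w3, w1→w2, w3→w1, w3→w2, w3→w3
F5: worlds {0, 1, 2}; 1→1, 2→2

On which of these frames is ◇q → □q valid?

This is the axiom for partial functionality; its first-order frame correspondent is ∀x ∀y ∀z (Rxy ∧ Rxz → y = z).
F1: fails — a sees both a and d.
F2: fails — u sees both x and y.
F3: fails — b sees both a and d.
F4: fails — w0 sees both w0 and w1.
F5: satisfies the condition.
Valid on: F5.

F5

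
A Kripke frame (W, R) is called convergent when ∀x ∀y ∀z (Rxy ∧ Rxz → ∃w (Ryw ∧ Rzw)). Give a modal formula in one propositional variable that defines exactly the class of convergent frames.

The condition is convergence. The .2 schema ◇□p → □◇p defines it.
Suppose ◇□p→□◇p is valid. Take Rxy, Rxz and set V(p)={w : Ryw}. Then □p at y so ◇□p at x, so □◇p at x, so ◇p at z, giving w with Rzw and Ryw.

◇□p → □◇p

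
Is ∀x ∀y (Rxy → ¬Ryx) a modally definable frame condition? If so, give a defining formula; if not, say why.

No — not modally definable

If a class were modally definable it would be closed under surjective bounded morphisms (Goldblatt–Thomason).
The 5-cycle (worlds s,t,u,v,w with s→t→u→v→w→s) is asymmetric. Mapping every world to a single reflexive point • is a surjective bounded morphism, and the reflexive point is not asymmetric (R•• but asymmetry requires ¬R••).
So the class is not modally definable.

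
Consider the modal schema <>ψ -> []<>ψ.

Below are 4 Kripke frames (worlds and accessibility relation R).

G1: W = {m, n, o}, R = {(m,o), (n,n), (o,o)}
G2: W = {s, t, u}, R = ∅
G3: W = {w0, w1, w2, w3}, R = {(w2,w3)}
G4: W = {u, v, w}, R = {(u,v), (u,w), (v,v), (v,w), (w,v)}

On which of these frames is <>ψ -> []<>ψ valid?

Frame correspondent (Sahlqvist): forall x forall y forall z (Rxy & Rxz -> Ryz) — i.e. the Euclidean property.
G1: condition met.
G2: condition met.
G3: fails — Rw2w3 and Rw2w3 but not Rw3w3.
G4: fails — Ruw and Ruw but not Rww.

G1, G2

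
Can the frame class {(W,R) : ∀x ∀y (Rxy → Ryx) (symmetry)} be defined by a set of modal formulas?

Yes: it is symmetry, defined by the B schema q → □◇q.

Yes, by q → □◇q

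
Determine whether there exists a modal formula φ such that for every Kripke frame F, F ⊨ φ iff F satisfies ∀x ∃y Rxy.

Definable; □q → ◇q defines it

Yes: it is seriality, defined by the D schema □q → ◇q.
Suppose □q→◇q is valid. At any x set V(q)=W. Then □q at x, so ◇q at x, so x has a successor.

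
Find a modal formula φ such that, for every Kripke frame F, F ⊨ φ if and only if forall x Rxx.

□r → r

A defining formula is □r → r (the T axiom).
Suppose □r→r is valid. At any x set V(r)={w : Rxw}. Then □r holds at x, so r holds at x, i.e. Rxx.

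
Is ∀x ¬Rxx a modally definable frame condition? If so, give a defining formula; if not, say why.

No

Modal frame validity is preserved under surjective bounded morphisms.
The 5-cycle (worlds a,b,c,d,e with a→b→c→d→e→a) is irreflexive, and the map sending every world to a single reflexive point • is a surjective bounded morphism (forth: every edge maps to (•,•); back: every world has a successor). So any modal formula valid on the 5-cycle is also valid on the reflexive point, which is not irreflexive.
Hence irreflexivity is not modally definable.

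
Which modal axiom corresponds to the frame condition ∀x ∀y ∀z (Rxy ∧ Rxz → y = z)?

◇p → □p

This is partial functionality; the standard corresponding axiom is CD: ◇p → □p.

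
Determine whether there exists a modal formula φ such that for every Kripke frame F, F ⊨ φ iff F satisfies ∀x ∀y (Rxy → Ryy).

This is a Sahlqvist condition; the T□ axiom □(□p → p) defines it.
Suppose □(□p→p) is valid. Take Rxy and set V(p)={w : Ryw}. Then at y, □p holds; since □(□p→p) at x, □p→p at y, so p at y, i.e. Ryy.

Yes — defined by □(□p → p)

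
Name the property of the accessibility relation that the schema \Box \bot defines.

□⊥ is valid iff no world has any successor (otherwise □⊥ fails at any world with one).

emptiness of R: \forall x \forall y \neg Rxy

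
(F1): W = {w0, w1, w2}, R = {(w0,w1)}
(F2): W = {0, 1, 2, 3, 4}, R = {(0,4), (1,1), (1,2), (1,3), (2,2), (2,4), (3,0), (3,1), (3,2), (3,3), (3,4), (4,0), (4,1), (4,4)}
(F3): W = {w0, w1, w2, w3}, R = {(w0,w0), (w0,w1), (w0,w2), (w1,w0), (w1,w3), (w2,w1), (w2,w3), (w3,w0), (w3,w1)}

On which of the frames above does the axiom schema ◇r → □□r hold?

(F1)

The schema corresponds to a generalized confluence (Geach) condition: ∀x ∀y ∀z ((xRy ∧ xR²z) → ∃w (y = w ∧ z = w)).
(F1): holds.
(F2): fails — 0R4, 0R²0 but 4 ≠ 0.
(F3): fails — w0Rw0, w0R²w1 but w0 ≠ w1.
Valid on: (F1).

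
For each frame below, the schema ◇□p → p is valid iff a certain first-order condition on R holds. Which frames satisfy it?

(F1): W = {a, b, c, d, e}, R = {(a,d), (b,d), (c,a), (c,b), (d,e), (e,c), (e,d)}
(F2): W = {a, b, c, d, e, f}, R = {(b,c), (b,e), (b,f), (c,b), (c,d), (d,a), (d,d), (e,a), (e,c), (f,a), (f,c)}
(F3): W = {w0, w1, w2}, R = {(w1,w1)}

This is the axiom for symmetry; its first-order frame correspondent is ∀x ∀y (Rxy → Ryx).
(F1): fails — Rec but not Rce.
(F2): fails — Rcd but not Rdc.
(F3): ✓.

(F3)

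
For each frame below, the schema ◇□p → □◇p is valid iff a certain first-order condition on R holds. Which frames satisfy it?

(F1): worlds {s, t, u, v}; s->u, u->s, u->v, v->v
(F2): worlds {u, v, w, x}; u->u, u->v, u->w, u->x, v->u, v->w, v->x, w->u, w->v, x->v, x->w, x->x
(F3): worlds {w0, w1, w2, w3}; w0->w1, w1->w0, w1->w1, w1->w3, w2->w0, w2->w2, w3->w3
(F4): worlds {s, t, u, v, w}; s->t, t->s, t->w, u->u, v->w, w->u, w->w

The schema corresponds to convergence: ∀x ∀y ∀z (Rxy ∧ Rxz → ∃w (Ryw ∧ Rzw)).
(F1): fails — Ruv and Rus but v and s have no common successor.
(F2): holds.
(F3): fails — Rw1w0 and Rw1w3 but w0 and w3 have no common successor.
(F4): fails — Rts and Rtw but s and w have no common successor.

(F2)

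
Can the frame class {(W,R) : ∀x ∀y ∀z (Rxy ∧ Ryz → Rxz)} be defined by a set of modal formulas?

Definable; □p → □□p defines it

Yes: it is transitivity, defined by the 4 schema □p → □□p.
Suppose □p→□□p is valid. Take Rxy, Ryz and set V(p)={w : Rxw}. Then □p at x, so □□p at x, so □p at y, so p at z, i.e. Rxz.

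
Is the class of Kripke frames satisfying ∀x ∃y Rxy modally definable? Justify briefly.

This is a Sahlqvist condition; the D axiom □p → ◇p defines it.

Yes, by □p → ◇p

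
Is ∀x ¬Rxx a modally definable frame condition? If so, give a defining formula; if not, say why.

Any modally definable frame class is closed under surjective bounded morphisms.
The 4-cycle (worlds a,b,c,d with a→b→c→d→a) is irreflexive, and the map sending every world to a single reflexive point • is a surjective bounded morphism (forth: every edge maps to (•,•); back: every world has a successor). So any modal formula valid on the 4-cycle is also valid on the reflexive point, which is not irreflexive.
So no modal formula (or set of formulas) defines exactly the irreflexive frames.

Not definable by any modal formula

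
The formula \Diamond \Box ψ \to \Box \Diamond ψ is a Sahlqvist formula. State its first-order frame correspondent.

Suppose ◇□ψ→□◇ψ is valid. Take Rxy, Rxz and set V(ψ)={w : Ryw}. Then □ψ at y so ◇□ψ at x, so □◇ψ at x, so ◇ψ at z, giving w with Rzw and Ryw.

convergence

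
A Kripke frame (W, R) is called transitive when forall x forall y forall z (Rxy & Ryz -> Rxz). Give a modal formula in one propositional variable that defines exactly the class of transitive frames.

This is transitivity; the standard corresponding axiom is 4: □ψ → □□ψ.

□ψ → □□ψ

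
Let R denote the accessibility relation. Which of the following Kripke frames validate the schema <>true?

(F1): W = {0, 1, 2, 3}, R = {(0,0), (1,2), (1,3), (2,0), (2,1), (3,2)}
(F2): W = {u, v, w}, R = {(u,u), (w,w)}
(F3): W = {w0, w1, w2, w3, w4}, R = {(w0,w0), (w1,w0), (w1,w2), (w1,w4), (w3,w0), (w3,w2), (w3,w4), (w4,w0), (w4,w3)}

(F1)

This is the axiom for seriality; its first-order frame correspondent is forall x exists y Rxy.
(F1): holds.
(F2): fails — world v has no successor.
(F3): fails — world w2 has no successor.
Valid on: (F1).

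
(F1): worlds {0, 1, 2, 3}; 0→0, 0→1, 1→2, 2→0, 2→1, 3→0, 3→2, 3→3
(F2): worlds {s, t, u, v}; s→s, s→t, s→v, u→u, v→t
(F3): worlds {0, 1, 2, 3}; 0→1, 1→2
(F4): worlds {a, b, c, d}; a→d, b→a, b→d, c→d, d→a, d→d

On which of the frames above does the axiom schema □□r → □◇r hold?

This is the axiom for a generalized confluence (Geach) condition; its first-order frame correspondent is ∀x ∀z (xRz → ∃w (xR²w ∧ zRw)).
(F1): holds.
(F2): fails — sRt but no w with sR²w and tRw.
(F3): fails — 1R2 but no w with 1R²w and 2Rw.
(F4): holds.

(F1), (F4)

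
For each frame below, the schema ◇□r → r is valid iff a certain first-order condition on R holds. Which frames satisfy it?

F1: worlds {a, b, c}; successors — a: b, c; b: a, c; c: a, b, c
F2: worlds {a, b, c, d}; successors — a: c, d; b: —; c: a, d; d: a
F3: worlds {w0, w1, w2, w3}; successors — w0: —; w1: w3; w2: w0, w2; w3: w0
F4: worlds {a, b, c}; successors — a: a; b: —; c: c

F1, F4

The schema corresponds to a generalized confluence (Geach) condition: ∀x ∀y (xRy → ∃w (yRw ∧ x = w)).
F1: condition met.
F2: fails — cRd but no w with dRw and c=w.
F3: fails — w1Rw3 but no w with w3Rw and w1=w.
F4: condition met.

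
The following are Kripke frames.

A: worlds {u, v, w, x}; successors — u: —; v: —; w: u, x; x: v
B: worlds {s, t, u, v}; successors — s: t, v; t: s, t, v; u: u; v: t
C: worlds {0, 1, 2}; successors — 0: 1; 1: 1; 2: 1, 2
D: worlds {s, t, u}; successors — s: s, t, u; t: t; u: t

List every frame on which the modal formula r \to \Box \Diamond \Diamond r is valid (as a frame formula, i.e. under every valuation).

This is the axiom for a generalized confluence (Geach) condition; its first-order frame correspondent is \forall x \forall z (xRz \to \exists w (x = w \wedge z R^2 w)).
A: fails — wRu but no t with w=t and uR²t.
B: condition met.
C: fails — 0R1 but no w with 0=w and 1R²w.
D: fails — sRt but no w with s=w and tR²w.
Valid on: B.

B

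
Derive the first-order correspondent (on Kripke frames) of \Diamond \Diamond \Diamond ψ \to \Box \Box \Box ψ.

This is a Sahlqvist (Geach-type) schema ◇^3□^0ψ → □^3◇^0ψ.
Minimal-valuation argument: fix x; take any y with xR^3y and any z with xR^3z. Set V(ψ) to the set of worlds R-reachable from y in exactly 0 steps. Then □^0ψ holds at y, so the antecedent holds at x; validity forces ◇^0ψ at z, giving a w with zR^0w and yR^0w.
First-order correspondent: \forall x \forall y \forall z ((x R^3 y \wedge x R^3 z) \to \exists w (y = w \wedge z = w)).

\forall x \forall y \forall z ((x R^3 y \wedge x R^3 z) \to \exists w (y = w \wedge z = w))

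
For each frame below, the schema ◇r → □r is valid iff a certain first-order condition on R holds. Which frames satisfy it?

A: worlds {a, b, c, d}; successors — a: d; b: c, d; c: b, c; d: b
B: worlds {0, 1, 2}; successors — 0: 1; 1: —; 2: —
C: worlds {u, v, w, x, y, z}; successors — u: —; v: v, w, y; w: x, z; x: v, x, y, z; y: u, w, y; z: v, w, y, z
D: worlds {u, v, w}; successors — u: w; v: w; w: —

The schema corresponds to partial functionality: ∀x ∀y ∀z (Rxy ∧ Rxz → y = z).
A: fails — b sees both c and d.
B: holds.
C: fails — v sees both v and w.
D: holds.

B, D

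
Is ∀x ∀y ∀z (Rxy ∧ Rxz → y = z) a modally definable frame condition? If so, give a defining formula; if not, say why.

This is a Sahlqvist condition; the CD axiom ◇r → □r defines it.
Suppose ◇r→□r is valid. Take Rxy, Rxz and set V(r)={y}. Then ◇r at x, so □r at x, so r at z, i.e. z=y.

Yes — defined by ◇r → □r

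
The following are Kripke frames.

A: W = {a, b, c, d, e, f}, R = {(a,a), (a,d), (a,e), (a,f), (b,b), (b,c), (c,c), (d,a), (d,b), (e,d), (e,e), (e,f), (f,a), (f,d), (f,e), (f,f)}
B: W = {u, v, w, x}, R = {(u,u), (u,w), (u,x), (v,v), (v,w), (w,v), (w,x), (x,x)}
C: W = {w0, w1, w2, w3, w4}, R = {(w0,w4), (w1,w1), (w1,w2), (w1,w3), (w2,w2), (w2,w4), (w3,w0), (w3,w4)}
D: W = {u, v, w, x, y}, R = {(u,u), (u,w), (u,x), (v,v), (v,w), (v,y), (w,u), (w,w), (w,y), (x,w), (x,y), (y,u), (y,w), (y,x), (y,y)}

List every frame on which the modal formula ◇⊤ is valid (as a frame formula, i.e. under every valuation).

A, B, D

Frame correspondent (Sahlqvist): ∀x ∃y Rxy — i.e. seriality.
A: condition met.
B: condition met.
C: fails — world w4 has no successor.
D: condition met.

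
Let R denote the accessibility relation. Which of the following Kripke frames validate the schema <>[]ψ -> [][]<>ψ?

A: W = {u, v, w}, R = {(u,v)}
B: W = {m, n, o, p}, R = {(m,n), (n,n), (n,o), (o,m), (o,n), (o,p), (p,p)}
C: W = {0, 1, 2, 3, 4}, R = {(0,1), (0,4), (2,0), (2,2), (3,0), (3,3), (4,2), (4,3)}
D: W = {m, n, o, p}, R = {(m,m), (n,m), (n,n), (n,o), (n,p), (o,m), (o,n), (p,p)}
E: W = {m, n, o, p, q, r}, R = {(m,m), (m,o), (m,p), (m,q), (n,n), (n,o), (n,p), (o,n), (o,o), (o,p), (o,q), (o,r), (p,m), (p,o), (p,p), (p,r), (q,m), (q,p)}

A

Frame correspondent (Sahlqvist): forall x forall y forall z ((xRy & x R^2 z) -> exists w (yRw & zRw)) — i.e. a generalized confluence (Geach) condition.
A: holds.
B: fails — nRn, nR²p but no w with nRw and pRw.
C: fails — 0R1, 0R²2 but no w with 1Rw and 2Rw.
D: fails — nRm, nR²p but no w with mRw and pRw.
E: fails — mRm, mR²r but no w with mRw and rRw.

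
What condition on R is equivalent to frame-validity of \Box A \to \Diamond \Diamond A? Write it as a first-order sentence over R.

This is a Sahlqvist (Geach-type) schema ◇^0□^1A → □^0◇^2A.
Minimal-valuation argument: fix x; take any y with xR^0y and any z with xR^0z. Set V(A) to the set of worlds R-reachable from y in exactly 1 step. Then □^1A holds at y, so the antecedent holds at x; validity forces ◇^2A at z, giving a w with zR^2w and yR^1w.
First-order correspondent: \forall x \exists w (xRw \wedge x R^2 w).

\forall x \exists w (xRw \wedge x R^2 w)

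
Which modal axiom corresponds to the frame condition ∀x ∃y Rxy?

□r → ◇r

A defining formula is □r → ◇r (the D axiom).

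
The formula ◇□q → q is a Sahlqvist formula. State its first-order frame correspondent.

symmetry: ∀x ∀y (Rxy → Ryx)

This schema is equivalent to the B axiom q → □◇q.
Its frame correspondent is symmetry — ∀x ∀y (Rxy → Ryx).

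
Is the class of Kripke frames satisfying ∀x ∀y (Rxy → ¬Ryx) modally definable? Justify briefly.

No — not modally definable

Any modally definable frame class is closed under surjective bounded morphisms.
The 4-cycle (worlds w0,w1,w2,w3 with w0→w1→w2→w3→w0) is asymmetric. Mapping every world to a single reflexive point • is a surjective bounded morphism, and the reflexive point is not asymmetric (R•• but asymmetry requires ¬R••).
So no modal formula (or set of formulas) defines exactly the asymmetric frames.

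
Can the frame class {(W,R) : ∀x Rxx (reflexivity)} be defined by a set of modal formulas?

Yes: it is reflexivity, defined by the T schema □r → r.
Suppose □r→r is valid. At any x set V(r)={w : Rxw}. Then □r holds at x, so r holds at x, i.e. Rxx.

Yes — defined by □r → r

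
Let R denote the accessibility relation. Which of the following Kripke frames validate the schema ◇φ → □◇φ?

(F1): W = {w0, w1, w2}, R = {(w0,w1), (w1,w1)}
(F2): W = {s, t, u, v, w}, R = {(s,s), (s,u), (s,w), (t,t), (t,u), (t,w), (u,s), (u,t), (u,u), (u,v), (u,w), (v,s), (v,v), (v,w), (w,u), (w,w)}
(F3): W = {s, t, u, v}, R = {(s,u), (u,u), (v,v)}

(F1), (F3)

Frame correspondent (Sahlqvist): ∀x ∀y ∀z (Rxy ∧ Rxz → Ryz) — i.e. the Euclidean property.
(F1): condition met.
(F2): fails — Rsw and Rss but not Rws.
(F3): condition met.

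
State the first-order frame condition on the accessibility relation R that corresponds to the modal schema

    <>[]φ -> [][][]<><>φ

forall x forall y forall z ((xRy & x R^3 z) -> exists w (yRw & z R^2 w))

This is a Sahlqvist (Geach-type) schema ◇^1□^1φ → □^3◇^2φ.
First-order correspondent: forall x forall y forall z ((xRy & x R^3 z) -> exists w (yRw & z R^2 w)).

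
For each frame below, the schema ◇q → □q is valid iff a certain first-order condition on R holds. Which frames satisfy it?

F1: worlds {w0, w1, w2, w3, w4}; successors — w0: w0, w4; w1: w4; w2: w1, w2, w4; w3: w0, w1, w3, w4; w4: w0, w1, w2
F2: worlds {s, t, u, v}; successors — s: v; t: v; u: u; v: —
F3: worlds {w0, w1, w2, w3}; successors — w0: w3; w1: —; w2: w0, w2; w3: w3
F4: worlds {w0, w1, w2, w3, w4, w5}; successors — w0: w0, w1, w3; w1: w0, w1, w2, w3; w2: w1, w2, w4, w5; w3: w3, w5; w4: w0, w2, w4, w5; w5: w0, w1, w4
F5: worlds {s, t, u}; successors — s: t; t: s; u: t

The schema corresponds to partial functionality: ∀x ∀y ∀z (Rxy ∧ Rxz → y = z).
F1: fails — w0 sees both w0 and w4.
F2: satisfies the condition.
F3: fails — w2 sees both w0 and w2.
F4: fails — w0 sees both w0 and w1.
F5: satisfies the condition.

F2, F5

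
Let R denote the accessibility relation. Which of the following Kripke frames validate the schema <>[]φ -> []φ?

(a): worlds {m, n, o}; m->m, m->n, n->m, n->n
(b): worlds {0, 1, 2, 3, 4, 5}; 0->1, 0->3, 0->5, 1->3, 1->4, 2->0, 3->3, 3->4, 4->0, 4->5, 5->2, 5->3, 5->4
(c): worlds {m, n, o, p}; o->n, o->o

(a)

The schema corresponds to the Euclidean property: forall x forall y forall z (Rxy & Rxz -> Ryz).
(a): ✓.
(b): fails — R01 and R01 but not R11.
(c): fails — Ron and Roo but not Rno.
Valid on: (a).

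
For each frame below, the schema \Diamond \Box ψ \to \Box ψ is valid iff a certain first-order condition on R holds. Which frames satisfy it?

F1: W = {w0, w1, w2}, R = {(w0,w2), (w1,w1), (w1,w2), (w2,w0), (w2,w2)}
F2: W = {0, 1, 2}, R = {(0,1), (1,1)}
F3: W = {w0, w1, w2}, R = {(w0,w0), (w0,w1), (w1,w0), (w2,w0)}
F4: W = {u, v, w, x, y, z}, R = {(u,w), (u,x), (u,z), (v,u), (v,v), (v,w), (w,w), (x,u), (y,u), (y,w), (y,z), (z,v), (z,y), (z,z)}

The schema corresponds to the Euclidean property: \forall x \forall y \forall z (Rxy \wedge Rxz \to Ryz).
F1: fails — Rw1w2 and Rw1w1 but not Rw2w1.
F2: condition met.
F3: fails — Rw0w1 and Rw0w1 but not Rw1w1.
F4: fails — Ruz and Ruw but not Rzw.
Valid on: F2.

F2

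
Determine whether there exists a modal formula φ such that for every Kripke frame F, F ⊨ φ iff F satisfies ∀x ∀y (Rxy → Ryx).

Definable; q → □◇q defines it

This is a Sahlqvist condition; the B axiom q → □◇q defines it.
Suppose q→□◇q is valid. Take Rxy and set V(q)={x}. Then q at x, so □◇q at x, so ◇q at y, so some z with Ryz has q; z=x, i.e. Ryx.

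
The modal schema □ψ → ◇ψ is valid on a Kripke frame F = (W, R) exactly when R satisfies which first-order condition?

This is the D axiom.
It corresponds to seriality: ∀x ∃y Rxy.

Seriality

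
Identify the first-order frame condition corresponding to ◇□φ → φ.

symmetry

This schema is equivalent to the B axiom φ → □◇φ.
Its frame correspondent is symmetry — ∀x ∀y (Rxy → Ryx).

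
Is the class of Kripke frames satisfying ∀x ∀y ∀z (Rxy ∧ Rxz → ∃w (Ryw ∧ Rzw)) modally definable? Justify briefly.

Yes: it is convergence, defined by the .2 schema ◇□r → □◇r.

Yes, by ◇□r → □◇r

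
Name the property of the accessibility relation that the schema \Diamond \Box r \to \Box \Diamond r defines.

This is the .2 axiom.
Its frame correspondent is convergence — \forall x \forall y \forall z (Rxy \wedge Rxz \to \exists w (Ryw \wedge Rzw)).

convergence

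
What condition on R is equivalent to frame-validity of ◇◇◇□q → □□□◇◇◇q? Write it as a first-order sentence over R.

∀x ∀y ∀z ((xR³y ∧ xR³z) → ∃w (yRw ∧ zR³w))

This is a Sahlqvist (Geach-type) schema ◇^3□^1q → □^3◇^3q.
First-order correspondent: ∀x ∀y ∀z ((xR³y ∧ xR³z) → ∃w (yRw ∧ zR³w)).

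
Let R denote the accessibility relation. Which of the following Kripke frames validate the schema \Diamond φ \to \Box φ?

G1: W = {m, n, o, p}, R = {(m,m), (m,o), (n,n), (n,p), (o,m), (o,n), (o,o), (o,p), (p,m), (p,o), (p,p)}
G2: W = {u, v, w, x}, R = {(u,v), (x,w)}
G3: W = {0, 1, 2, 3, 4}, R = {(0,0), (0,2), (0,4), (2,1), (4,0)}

The schema corresponds to partial functionality: \forall x \forall y \forall z (Rxy \wedge Rxz \to y = z).
G1: fails — m sees both m and o.
G2: satisfies the condition.
G3: fails — 0 sees both 0 and 2.

G2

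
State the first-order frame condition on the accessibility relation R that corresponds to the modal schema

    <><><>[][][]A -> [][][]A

forall x forall y forall z ((x R^3 y & x R^3 z) -> exists w (y R^3 w & z = w))

This is a Sahlqvist (Geach-type) schema ◇^3□^3A → □^3◇^0A.
Minimal-valuation argument: fix x; take any y with xR^3y and any z with xR^3z. Set V(A) to the set of worlds R-reachable from y in exactly 3 steps. Then □^3A holds at y, so the antecedent holds at x; validity forces ◇^0A at z, giving a w with zR^0w and yR^3w.
First-order correspondent: forall x forall y forall z ((x R^3 y & x R^3 z) -> exists w (y R^3 w & z = w)).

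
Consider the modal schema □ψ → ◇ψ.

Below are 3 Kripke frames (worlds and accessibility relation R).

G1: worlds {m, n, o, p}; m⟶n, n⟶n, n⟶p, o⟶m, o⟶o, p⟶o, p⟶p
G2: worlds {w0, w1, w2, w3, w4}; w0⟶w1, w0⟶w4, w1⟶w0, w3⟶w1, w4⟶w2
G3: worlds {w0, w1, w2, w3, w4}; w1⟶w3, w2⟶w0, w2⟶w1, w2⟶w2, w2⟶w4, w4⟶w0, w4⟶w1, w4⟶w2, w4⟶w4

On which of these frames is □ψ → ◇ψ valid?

G1

Frame correspondent (Sahlqvist): ∀x ∃y Rxy — i.e. seriality.
G1: condition met.
G2: fails — world w2 has no successor.
G3: fails — world w0 has no successor.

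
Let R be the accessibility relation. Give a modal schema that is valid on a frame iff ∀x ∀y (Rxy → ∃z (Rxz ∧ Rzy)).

□□s → □s

The condition is density. The C4 schema □□s → □s defines it.
Suppose □□s→□s is valid. Take Rxy and set V(s)={w : xR²w}. Then □□s at x, so □s at x, so s at y, i.e. ∃z(Rxz∧Rzy).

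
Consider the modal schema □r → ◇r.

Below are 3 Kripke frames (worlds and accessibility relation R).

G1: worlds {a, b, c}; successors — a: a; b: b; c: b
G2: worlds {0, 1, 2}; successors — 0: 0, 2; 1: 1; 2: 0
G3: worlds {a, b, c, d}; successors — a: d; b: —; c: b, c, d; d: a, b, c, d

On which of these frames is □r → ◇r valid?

The schema corresponds to seriality: ∀x ∃y Rxy.
G1: condition met.
G2: condition met.
G3: fails — world b has no successor.

G1, G2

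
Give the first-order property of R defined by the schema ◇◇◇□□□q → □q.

∀x ∀y ∀z ((xR³y ∧ xRz) → ∃w (yR³w ∧ z = w))

This is a Sahlqvist (Geach-type) schema ◇^3□^3q → □^1◇^0q.
Minimal-valuation argument: fix x; take any y with xR^3y and any z with xR^1z. Set V(q) to the set of worlds R-reachable from y in exactly 3 steps. Then □^3q holds at y, so the antecedent holds at x; validity forces ◇^0q at z, giving a w with zR^0w and yR^3w.
First-order correspondent: ∀x ∀y ∀z ((xR³y ∧ xRz) → ∃w (yR³w ∧ z = w)).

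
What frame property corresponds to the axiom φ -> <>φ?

Equivalently (dual form): □φ → φ.
Suppose □φ→φ is valid. At any x set V(φ)={w : Rxw}. Then □φ holds at x, so φ holds at x, i.e. Rxx.

reflexivity: forall x Rxx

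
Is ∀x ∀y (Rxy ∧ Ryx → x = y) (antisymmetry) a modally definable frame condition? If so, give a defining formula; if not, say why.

If a class were modally definable it would be closed under surjective bounded morphisms (Goldblatt–Thomason).
The 6-cycle (worlds w0,w1,w2,w3,w4,w5 with w0→w1→w2→w3→w4→w5→w0) is antisymmetric. Sending even-indexed worlds to a and odd-indexed worlds to b is a surjective bounded morphism onto the two-world frame with a↔b, which is not antisymmetric.
Hence antisymmetry is not modally definable.

Not definable by any modal formula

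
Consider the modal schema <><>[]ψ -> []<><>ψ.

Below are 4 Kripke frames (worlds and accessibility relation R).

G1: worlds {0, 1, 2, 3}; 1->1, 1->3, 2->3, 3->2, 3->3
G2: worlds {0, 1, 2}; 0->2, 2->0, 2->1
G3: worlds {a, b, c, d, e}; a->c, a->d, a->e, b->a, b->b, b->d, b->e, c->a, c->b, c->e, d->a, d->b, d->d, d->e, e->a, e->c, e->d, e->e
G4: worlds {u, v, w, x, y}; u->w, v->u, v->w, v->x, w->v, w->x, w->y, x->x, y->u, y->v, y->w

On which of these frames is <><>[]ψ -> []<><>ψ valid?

G1, G3

Frame correspondent (Sahlqvist): forall x forall y forall z ((x R^2 y & xRz) -> exists w (yRw & z R^2 w)) — i.e. a generalized confluence (Geach) condition.
G1: condition met.
G2: fails — 0R²1, 0R2 but no w with 1Rw and 2R²w.
G3: condition met.
G4: fails — vR²y, vRx but no t with yRt and xR²t.
Valid on: G1, G3.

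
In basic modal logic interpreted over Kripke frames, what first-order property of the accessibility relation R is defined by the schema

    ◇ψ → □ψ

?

Suppose ◇ψ→□ψ is valid. Take Rxy, Rxz and set V(ψ)={y}. Then ◇ψ at x, so □ψ at x, so ψ at z, i.e. z=y.

partial functionality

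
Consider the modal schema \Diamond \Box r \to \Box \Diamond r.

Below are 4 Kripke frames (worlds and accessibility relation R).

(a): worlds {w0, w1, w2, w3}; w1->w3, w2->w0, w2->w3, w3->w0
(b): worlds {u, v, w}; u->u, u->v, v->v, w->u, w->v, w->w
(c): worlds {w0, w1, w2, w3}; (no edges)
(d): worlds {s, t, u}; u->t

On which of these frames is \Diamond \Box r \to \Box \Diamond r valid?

The schema corresponds to convergence: \forall x \forall y \forall z (Rxy \wedge Rxz \to \exists w (Ryw \wedge Rzw)).
(a): fails — Rw2w0 and Rw2w0 but w0 and w0 have no common successor.
(b): condition met.
(c): condition met.
(d): fails — Rut and Rut but t and t have no common successor.

(b), (c)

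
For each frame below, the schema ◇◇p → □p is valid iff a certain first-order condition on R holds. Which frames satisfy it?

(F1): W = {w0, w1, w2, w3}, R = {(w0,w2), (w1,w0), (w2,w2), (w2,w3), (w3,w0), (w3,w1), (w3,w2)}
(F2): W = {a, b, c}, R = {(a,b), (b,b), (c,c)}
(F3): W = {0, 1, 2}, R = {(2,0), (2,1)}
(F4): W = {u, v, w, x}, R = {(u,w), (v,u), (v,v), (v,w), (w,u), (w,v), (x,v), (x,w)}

(F2), (F3)

This is the axiom for a generalized confluence (Geach) condition; its first-order frame correspondent is ∀x ∀y ∀z ((xR²y ∧ xRz) → ∃w (y = w ∧ z = w)).
(F1): fails — w0R²w3, w0Rw2 but w3 ≠ w2.
(F2): holds.
(F3): holds.
(F4): fails — uR²u, uRw but u ≠ w.
Valid on: (F2), (F3).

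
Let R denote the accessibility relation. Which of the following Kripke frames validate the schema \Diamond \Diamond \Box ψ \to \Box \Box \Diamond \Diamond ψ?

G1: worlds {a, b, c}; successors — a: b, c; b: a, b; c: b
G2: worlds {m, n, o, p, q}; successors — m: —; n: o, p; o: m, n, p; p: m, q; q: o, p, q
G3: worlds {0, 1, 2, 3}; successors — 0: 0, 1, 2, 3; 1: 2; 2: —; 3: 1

The schema corresponds to a generalized confluence (Geach) condition: \forall x \forall y \forall z ((x R^2 y \wedge x R^2 z) \to \exists w (yRw \wedge z R^2 w)).
G1: satisfies the condition.
G2: fails — nR²m, nR²m but no w with mRw and mR²w.
G3: fails — 0R²0, 0R²1 but no w with 0Rw and 1R²w.
Valid on: G1.

G1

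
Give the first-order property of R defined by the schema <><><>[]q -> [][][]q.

This is a Sahlqvist (Geach-type) schema ◇^3□^1q → □^3◇^0q.
First-order correspondent: forall x forall y forall z ((x R^3 y & x R^3 z) -> exists w (yRw & z = w)).

forall x forall y forall z ((x R^3 y & x R^3 z) -> exists w (yRw & z = w))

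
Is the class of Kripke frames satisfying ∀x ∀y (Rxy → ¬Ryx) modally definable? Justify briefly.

Not modally definable

Any modally definable frame class is closed under surjective bounded morphisms.
The 3-cycle (worlds a,b,c with a→b→c→a) is asymmetric. Mapping every world to a single reflexive point • is a surjective bounded morphism, and the reflexive point is not asymmetric (R•• but asymmetry requires ¬R••).
So the class is not modally definable.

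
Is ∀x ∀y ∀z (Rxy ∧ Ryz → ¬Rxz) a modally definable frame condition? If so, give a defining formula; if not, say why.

No

Modal frame validity is preserved under surjective bounded morphisms.
The 7-cycle (worlds a,b,c,d,e,f,g with a→b→c→d→e→f→g→a) is intransitive. Mapping every world to a single reflexive point • is a surjective bounded morphism; the reflexive point is not intransitive (R••∧R•• but R••).
So the class is not modally definable.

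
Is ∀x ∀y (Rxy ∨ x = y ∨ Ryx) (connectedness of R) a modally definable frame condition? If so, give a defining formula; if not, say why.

Modal frame validity is preserved under disjoint unions.
Take 2 disjoint single-world reflexive frames: each is trivially connected, but their disjoint union has 2 worlds with no edge between distinct components, so it is not connected.
So no modal formula (or set of formulas) defines exactly the connected frames.

Not modally definable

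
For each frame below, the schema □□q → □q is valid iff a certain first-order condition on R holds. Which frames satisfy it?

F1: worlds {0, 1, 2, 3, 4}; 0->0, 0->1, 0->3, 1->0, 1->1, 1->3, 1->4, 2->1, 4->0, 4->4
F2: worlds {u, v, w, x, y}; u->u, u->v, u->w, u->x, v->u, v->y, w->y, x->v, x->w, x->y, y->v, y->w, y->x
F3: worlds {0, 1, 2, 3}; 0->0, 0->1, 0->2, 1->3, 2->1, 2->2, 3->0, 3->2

The schema corresponds to density: ∀x ∀y (Rxy → ∃z (Rxz ∧ Rzy)).
F1: satisfies the condition.
F2: fails — Ryx but no z with Ryz and Rzx.
F3: fails — R13 but no z with R1z and Rz3.
Valid on: F1.

F1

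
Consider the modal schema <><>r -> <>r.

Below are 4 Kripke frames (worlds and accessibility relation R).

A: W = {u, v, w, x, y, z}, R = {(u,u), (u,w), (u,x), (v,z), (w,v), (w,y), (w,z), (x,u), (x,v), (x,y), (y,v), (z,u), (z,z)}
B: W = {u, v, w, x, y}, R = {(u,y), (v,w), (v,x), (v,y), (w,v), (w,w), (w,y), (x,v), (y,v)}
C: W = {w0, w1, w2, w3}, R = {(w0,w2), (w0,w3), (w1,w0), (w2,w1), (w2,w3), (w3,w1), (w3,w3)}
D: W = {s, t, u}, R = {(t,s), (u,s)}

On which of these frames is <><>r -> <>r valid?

D

The schema corresponds to transitivity: forall x forall y forall z (Rxy & Ryz -> Rxz).
A: fails — Ruw and Rwy but not Ruy.
B: fails — Rvw and Rwv but not Rvv.
C: fails — Rw1w0 and Rw0w2 but not Rw1w2.
D: holds.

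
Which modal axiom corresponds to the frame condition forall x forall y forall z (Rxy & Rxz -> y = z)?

This is partial functionality; the standard corresponding axiom is CD: ◇s → □s.
Suppose ◇s→□s is valid. Take Rxy, Rxz and set V(s)={y}. Then ◇s at x, so □s at x, so s at z, i.e. z=y.

◇s → □s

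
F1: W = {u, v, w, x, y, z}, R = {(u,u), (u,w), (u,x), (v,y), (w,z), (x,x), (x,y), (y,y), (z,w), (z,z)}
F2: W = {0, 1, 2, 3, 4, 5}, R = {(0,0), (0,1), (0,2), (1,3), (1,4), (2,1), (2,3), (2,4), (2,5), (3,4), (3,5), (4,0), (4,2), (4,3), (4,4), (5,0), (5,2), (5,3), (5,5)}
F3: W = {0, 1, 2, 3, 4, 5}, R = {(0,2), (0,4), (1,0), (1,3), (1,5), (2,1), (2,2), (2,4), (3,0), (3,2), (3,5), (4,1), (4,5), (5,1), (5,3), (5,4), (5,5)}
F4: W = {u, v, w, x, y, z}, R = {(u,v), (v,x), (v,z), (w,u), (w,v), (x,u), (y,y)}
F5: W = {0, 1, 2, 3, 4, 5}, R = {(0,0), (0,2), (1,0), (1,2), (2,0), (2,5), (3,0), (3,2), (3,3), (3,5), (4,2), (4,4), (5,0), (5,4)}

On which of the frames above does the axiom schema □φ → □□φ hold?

none

This is the axiom for transitivity; its first-order frame correspondent is ∀x ∀y ∀z (Rxy ∧ Ryz → Rxz).
F1: fails — Ruw and Rwz but not Ruz.
F2: fails — R34 and R42 but not R32.
F3: fails — R10 and R02 but not R12.
F4: fails — Ruv and Rvz but not Ruz.
F5: fails — R02 and R25 but not R05.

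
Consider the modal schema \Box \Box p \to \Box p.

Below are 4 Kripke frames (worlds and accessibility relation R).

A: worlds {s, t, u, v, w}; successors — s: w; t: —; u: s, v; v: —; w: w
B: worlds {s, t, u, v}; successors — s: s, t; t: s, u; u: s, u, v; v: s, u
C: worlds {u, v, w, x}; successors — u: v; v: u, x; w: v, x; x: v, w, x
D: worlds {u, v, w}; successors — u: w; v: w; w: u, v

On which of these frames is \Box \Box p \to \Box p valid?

B

The schema corresponds to density: \forall x \forall y (Rxy \to \exists z (Rxz \wedge Rzy)).
A: fails — Rus but no z with Ruz and Rzs.
B: condition met.
C: fails — Ruv but no z with Ruz and Rzv.
D: fails — Rwu but no z with Rwz and Rzu.
Valid on: B.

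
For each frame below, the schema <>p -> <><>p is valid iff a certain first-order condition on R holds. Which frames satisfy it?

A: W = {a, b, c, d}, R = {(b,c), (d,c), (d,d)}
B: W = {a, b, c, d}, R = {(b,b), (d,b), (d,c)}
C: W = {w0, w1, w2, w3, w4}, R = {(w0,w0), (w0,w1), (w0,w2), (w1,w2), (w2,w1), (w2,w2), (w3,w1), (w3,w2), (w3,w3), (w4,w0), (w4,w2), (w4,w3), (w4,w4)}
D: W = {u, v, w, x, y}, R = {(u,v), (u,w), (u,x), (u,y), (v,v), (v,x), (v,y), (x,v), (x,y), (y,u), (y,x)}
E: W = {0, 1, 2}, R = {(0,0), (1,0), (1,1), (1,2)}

C, E

Frame correspondent (Sahlqvist): forall x forall y (xRy -> exists w (y = w & x R^2 w)) — i.e. a generalized confluence (Geach) condition.
A: fails — bRc but no w with c=w and bR²w.
B: fails — dRc but no w with c=w and dR²w.
C: ✓.
D: fails — uRw but no t with w=t and uR²t.
E: ✓.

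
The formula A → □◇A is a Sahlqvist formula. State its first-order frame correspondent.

Suppose A→□◇A is valid. Take Rxy and set V(A)={x}. Then A at x, so □◇A at x, so ◇A at y, so some z with Ryz has A; z=x, i.e. Ryx.
Conversely, any frame satisfying ∀x ∀y (Rxy → Ryx) validates the schema.
Frame condition: ∀x ∀y (Rxy → Ryx).

symmetry: ∀x ∀y (Rxy → Ryx)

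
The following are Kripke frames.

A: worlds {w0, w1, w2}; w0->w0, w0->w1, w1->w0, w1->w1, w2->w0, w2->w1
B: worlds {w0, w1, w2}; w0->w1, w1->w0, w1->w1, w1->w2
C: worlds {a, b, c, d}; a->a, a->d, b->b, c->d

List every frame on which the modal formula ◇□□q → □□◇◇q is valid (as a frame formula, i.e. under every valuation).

This is the axiom for a generalized confluence (Geach) condition; its first-order frame correspondent is ∀x ∀y ∀z ((xRy ∧ xR²z) → ∃w (yR²w ∧ zR²w)).
A: satisfies the condition.
B: fails — w0Rw1, w0R²w2 but no w with w1R²w and w2R²w.
C: fails — aRa, aR²d but no w with aR²w and dR²w.

A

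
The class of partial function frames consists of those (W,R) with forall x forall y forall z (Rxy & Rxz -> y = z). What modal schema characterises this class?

The condition is partial functionality. The CD schema ◇r → □r defines it.
Suppose ◇r→□r is valid. Take Rxy, Rxz and set V(r)={y}. Then ◇r at x, so □r at x, so r at z, i.e. z=y.

◇r → □r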